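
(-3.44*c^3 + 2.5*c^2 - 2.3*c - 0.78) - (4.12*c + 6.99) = -3.44*c^3 + 2.5*c^2 - 6.42*c - 7.77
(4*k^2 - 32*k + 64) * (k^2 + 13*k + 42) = 4*k^4 + 20*k^3 - 184*k^2 - 512*k + 2688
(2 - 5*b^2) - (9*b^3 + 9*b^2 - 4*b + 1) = -9*b^3 - 14*b^2 + 4*b + 1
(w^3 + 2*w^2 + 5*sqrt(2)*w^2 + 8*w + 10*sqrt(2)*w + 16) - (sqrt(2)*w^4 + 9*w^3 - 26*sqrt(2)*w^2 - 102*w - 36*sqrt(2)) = -sqrt(2)*w^4 - 8*w^3 + 2*w^2 + 31*sqrt(2)*w^2 + 10*sqrt(2)*w + 110*w + 16 + 36*sqrt(2)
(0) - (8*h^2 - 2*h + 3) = -8*h^2 + 2*h - 3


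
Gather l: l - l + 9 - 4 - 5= 0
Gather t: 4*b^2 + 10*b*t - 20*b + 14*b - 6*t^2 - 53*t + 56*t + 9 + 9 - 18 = 4*b^2 - 6*b - 6*t^2 + t*(10*b + 3)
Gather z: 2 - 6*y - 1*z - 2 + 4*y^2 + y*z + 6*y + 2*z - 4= 4*y^2 + z*(y + 1) - 4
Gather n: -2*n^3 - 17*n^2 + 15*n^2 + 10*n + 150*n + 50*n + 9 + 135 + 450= -2*n^3 - 2*n^2 + 210*n + 594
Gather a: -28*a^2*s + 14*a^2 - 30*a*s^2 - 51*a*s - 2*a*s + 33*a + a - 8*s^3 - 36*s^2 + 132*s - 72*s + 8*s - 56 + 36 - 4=a^2*(14 - 28*s) + a*(-30*s^2 - 53*s + 34) - 8*s^3 - 36*s^2 + 68*s - 24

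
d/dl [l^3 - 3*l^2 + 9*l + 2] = 3*l^2 - 6*l + 9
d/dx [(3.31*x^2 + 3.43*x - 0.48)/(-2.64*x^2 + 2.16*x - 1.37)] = (16.2048*x^2 - 11.6038*x - 3.6623)/(6.9696*x^4 - 11.4048*x^3 + 11.8992*x^2 - 5.9184*x + 1.8769)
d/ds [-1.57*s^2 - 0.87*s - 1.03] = -3.14*s - 0.87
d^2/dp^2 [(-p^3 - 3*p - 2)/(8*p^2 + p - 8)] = 2*(-257*p^3 - 360*p^2 - 816*p - 154)/(512*p^6 + 192*p^5 - 1512*p^4 - 383*p^3 + 1512*p^2 + 192*p - 512)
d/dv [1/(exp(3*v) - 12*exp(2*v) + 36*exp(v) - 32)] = 3*(-exp(2*v) + 8*exp(v) - 12)*exp(v)/(exp(3*v) - 12*exp(2*v) + 36*exp(v) - 32)^2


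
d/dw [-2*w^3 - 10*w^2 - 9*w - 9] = -6*w^2 - 20*w - 9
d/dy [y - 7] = 1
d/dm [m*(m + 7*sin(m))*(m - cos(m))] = m*(m + 7*sin(m))*(sin(m) + 1) + m*(m - cos(m))*(7*cos(m) + 1) + (m + 7*sin(m))*(m - cos(m))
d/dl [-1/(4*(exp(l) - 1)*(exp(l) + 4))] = (2*exp(l) + 3)/(16*(exp(l) + 4)^2*sinh(l/2)^2)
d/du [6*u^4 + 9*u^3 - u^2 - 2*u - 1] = 24*u^3 + 27*u^2 - 2*u - 2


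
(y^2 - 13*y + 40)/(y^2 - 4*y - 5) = (y - 8)/(y + 1)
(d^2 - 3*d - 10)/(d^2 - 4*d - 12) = (d - 5)/(d - 6)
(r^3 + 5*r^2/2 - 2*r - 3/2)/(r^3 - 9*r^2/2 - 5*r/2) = (r^2 + 2*r - 3)/(r*(r - 5))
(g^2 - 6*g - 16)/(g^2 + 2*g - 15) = (g^2 - 6*g - 16)/(g^2 + 2*g - 15)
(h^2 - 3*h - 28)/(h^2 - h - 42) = (h + 4)/(h + 6)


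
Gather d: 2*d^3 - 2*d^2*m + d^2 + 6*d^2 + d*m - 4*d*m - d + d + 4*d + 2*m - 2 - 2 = 2*d^3 + d^2*(7 - 2*m) + d*(4 - 3*m) + 2*m - 4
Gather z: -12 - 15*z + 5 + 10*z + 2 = -5*z - 5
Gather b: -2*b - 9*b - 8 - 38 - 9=-11*b - 55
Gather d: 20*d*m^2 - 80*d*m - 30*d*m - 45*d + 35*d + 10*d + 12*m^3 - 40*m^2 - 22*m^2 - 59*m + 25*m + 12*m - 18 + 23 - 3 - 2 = d*(20*m^2 - 110*m) + 12*m^3 - 62*m^2 - 22*m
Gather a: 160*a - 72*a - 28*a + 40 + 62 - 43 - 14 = 60*a + 45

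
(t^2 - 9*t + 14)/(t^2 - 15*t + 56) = (t - 2)/(t - 8)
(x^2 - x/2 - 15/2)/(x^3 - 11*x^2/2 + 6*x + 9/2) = (2*x + 5)/(2*x^2 - 5*x - 3)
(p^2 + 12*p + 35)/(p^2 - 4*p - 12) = (p^2 + 12*p + 35)/(p^2 - 4*p - 12)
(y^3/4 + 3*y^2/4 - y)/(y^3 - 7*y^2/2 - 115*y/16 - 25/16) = 4*y*(-y^2 - 3*y + 4)/(-16*y^3 + 56*y^2 + 115*y + 25)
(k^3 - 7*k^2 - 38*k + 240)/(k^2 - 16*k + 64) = (k^2 + k - 30)/(k - 8)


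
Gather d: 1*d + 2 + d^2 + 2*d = d^2 + 3*d + 2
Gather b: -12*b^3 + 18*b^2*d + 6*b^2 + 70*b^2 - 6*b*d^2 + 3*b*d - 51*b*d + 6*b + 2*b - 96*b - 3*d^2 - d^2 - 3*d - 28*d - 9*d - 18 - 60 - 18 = -12*b^3 + b^2*(18*d + 76) + b*(-6*d^2 - 48*d - 88) - 4*d^2 - 40*d - 96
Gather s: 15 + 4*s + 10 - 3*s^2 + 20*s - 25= -3*s^2 + 24*s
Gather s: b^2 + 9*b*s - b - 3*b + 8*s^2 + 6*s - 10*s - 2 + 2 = b^2 - 4*b + 8*s^2 + s*(9*b - 4)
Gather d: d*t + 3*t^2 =d*t + 3*t^2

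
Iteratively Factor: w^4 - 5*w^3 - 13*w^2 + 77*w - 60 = (w - 5)*(w^3 - 13*w + 12) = (w - 5)*(w - 1)*(w^2 + w - 12) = (w - 5)*(w - 1)*(w + 4)*(w - 3)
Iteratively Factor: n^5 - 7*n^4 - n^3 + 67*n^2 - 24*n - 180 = (n + 2)*(n^4 - 9*n^3 + 17*n^2 + 33*n - 90) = (n - 3)*(n + 2)*(n^3 - 6*n^2 - n + 30) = (n - 3)*(n + 2)^2*(n^2 - 8*n + 15) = (n - 3)^2*(n + 2)^2*(n - 5)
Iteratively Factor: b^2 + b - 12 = (b - 3)*(b + 4)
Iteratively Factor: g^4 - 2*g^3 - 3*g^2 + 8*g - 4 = (g - 2)*(g^3 - 3*g + 2) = (g - 2)*(g + 2)*(g^2 - 2*g + 1) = (g - 2)*(g - 1)*(g + 2)*(g - 1)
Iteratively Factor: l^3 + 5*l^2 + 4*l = (l + 1)*(l^2 + 4*l) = l*(l + 1)*(l + 4)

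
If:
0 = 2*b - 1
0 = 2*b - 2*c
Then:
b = 1/2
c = 1/2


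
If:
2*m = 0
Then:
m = 0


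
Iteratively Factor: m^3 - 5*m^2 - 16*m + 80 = (m - 5)*(m^2 - 16) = (m - 5)*(m - 4)*(m + 4)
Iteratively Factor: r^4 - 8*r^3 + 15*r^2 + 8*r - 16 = (r - 1)*(r^3 - 7*r^2 + 8*r + 16) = (r - 4)*(r - 1)*(r^2 - 3*r - 4) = (r - 4)*(r - 1)*(r + 1)*(r - 4)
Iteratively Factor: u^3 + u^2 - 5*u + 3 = (u - 1)*(u^2 + 2*u - 3) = (u - 1)^2*(u + 3)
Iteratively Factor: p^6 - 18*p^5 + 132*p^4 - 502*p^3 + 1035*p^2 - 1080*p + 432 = (p - 3)*(p^5 - 15*p^4 + 87*p^3 - 241*p^2 + 312*p - 144) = (p - 3)^2*(p^4 - 12*p^3 + 51*p^2 - 88*p + 48) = (p - 3)^3*(p^3 - 9*p^2 + 24*p - 16) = (p - 4)*(p - 3)^3*(p^2 - 5*p + 4) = (p - 4)^2*(p - 3)^3*(p - 1)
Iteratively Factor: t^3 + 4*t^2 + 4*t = (t)*(t^2 + 4*t + 4) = t*(t + 2)*(t + 2)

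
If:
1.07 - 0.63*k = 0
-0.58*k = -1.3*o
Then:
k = 1.70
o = 0.76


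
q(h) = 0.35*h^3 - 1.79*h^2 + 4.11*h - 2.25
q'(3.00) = 2.82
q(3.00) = 3.42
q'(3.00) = 2.82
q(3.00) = 3.42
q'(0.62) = 2.29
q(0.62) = -0.31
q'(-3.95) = 34.63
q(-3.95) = -67.98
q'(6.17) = 21.99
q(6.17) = 37.18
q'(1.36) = 1.18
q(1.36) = 0.91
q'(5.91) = 19.63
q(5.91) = 31.77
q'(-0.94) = 8.40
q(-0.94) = -7.99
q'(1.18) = 1.35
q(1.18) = 0.68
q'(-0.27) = 5.15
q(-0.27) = -3.50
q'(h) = 1.05*h^2 - 3.58*h + 4.11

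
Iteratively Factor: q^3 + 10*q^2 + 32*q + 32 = (q + 4)*(q^2 + 6*q + 8) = (q + 4)^2*(q + 2)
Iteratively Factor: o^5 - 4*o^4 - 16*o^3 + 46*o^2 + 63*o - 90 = (o + 3)*(o^4 - 7*o^3 + 5*o^2 + 31*o - 30) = (o - 5)*(o + 3)*(o^3 - 2*o^2 - 5*o + 6) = (o - 5)*(o + 2)*(o + 3)*(o^2 - 4*o + 3) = (o - 5)*(o - 1)*(o + 2)*(o + 3)*(o - 3)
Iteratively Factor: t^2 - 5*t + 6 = (t - 3)*(t - 2)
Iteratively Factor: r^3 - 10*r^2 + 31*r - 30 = (r - 5)*(r^2 - 5*r + 6) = (r - 5)*(r - 3)*(r - 2)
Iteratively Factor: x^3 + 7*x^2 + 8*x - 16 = (x + 4)*(x^2 + 3*x - 4) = (x - 1)*(x + 4)*(x + 4)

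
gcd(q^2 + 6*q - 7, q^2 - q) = q - 1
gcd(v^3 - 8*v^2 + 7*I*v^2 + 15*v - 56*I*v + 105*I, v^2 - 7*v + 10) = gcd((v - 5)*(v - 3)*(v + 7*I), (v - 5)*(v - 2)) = v - 5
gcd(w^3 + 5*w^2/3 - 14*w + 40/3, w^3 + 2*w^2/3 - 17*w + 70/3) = w^2 + 3*w - 10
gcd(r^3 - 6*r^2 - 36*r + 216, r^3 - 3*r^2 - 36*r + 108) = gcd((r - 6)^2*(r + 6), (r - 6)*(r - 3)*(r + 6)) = r^2 - 36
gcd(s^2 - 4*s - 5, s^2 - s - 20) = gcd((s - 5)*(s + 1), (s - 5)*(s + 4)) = s - 5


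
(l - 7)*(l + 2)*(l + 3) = l^3 - 2*l^2 - 29*l - 42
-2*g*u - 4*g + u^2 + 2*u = (-2*g + u)*(u + 2)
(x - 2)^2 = x^2 - 4*x + 4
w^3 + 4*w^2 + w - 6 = (w - 1)*(w + 2)*(w + 3)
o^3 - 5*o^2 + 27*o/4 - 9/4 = (o - 3)*(o - 3/2)*(o - 1/2)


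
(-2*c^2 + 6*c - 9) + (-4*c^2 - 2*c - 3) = -6*c^2 + 4*c - 12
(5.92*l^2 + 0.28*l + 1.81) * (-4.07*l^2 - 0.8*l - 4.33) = -24.0944*l^4 - 5.8756*l^3 - 33.2243*l^2 - 2.6604*l - 7.8373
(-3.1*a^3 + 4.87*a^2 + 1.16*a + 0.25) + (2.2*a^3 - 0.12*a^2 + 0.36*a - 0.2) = -0.9*a^3 + 4.75*a^2 + 1.52*a + 0.05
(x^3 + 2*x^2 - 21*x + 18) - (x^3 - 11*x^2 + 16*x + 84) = 13*x^2 - 37*x - 66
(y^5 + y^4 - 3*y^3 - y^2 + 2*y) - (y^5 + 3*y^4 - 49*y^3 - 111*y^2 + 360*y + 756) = -2*y^4 + 46*y^3 + 110*y^2 - 358*y - 756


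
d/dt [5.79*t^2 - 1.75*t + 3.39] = 11.58*t - 1.75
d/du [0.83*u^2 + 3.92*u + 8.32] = 1.66*u + 3.92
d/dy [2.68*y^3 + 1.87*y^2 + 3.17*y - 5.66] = 8.04*y^2 + 3.74*y + 3.17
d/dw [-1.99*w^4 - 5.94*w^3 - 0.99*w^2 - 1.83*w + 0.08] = -7.96*w^3 - 17.82*w^2 - 1.98*w - 1.83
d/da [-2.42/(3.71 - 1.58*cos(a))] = 3.8236*sin(a)/(1.58*cos(a) - 3.71)^2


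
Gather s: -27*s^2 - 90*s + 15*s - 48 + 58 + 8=-27*s^2 - 75*s + 18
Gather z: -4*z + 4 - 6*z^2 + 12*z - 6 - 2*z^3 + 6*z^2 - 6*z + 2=-2*z^3 + 2*z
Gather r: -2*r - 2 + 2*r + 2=0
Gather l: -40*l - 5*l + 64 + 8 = 72 - 45*l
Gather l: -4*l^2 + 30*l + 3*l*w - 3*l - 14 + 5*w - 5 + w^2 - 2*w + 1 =-4*l^2 + l*(3*w + 27) + w^2 + 3*w - 18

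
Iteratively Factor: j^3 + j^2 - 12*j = (j - 3)*(j^2 + 4*j) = j*(j - 3)*(j + 4)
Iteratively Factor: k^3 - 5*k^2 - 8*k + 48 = (k - 4)*(k^2 - k - 12) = (k - 4)^2*(k + 3)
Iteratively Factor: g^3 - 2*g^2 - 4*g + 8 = (g - 2)*(g^2 - 4) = (g - 2)*(g + 2)*(g - 2)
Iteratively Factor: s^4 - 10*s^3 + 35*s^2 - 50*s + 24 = (s - 1)*(s^3 - 9*s^2 + 26*s - 24) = (s - 4)*(s - 1)*(s^2 - 5*s + 6) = (s - 4)*(s - 2)*(s - 1)*(s - 3)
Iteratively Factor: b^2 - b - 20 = (b - 5)*(b + 4)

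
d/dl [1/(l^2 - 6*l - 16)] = 2*(3 - l)/(-l^2 + 6*l + 16)^2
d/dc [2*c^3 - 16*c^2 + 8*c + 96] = 6*c^2 - 32*c + 8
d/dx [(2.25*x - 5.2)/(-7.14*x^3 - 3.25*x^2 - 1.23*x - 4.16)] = (32.13*x^3 - 104.0715*x^2 - 33.8*x - 15.756)/(50.9796*x^6 + 46.41*x^5 + 28.1269*x^4 + 67.3998*x^3 + 28.5529*x^2 + 10.2336*x + 17.3056)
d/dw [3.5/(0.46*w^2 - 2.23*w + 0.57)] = (7.805 - 3.22*w)/(0.46*w^2 - 2.23*w + 0.57)^2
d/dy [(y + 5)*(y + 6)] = 2*y + 11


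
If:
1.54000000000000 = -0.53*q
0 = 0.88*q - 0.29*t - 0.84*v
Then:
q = -2.91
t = -2.89655172413793*v - 8.81717631750163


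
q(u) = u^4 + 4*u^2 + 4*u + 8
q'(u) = 4*u^3 + 8*u + 4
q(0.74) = 13.45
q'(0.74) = 11.54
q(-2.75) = 84.44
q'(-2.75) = -101.19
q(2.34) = 69.24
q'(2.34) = 73.97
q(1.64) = 32.55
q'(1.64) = 34.76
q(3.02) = 139.74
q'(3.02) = 138.33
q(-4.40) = 442.65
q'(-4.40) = -371.94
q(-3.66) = 226.38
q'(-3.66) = -221.39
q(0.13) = 8.59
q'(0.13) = 5.05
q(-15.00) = 51473.00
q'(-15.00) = -13616.00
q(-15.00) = 51473.00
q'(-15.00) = -13616.00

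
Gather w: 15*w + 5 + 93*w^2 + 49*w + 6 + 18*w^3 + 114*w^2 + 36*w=18*w^3 + 207*w^2 + 100*w + 11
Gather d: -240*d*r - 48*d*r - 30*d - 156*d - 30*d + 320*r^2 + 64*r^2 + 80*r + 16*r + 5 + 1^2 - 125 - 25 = d*(-288*r - 216) + 384*r^2 + 96*r - 144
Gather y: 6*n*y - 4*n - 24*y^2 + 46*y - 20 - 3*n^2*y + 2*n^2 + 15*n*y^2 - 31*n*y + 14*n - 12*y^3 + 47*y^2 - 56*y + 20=2*n^2 + 10*n - 12*y^3 + y^2*(15*n + 23) + y*(-3*n^2 - 25*n - 10)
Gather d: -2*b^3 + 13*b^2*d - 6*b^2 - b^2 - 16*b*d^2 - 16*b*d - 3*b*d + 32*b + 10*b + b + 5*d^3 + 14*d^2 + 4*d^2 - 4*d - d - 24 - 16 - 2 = -2*b^3 - 7*b^2 + 43*b + 5*d^3 + d^2*(18 - 16*b) + d*(13*b^2 - 19*b - 5) - 42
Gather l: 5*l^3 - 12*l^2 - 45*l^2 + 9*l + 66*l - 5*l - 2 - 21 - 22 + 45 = 5*l^3 - 57*l^2 + 70*l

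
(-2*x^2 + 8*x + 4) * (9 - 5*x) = 10*x^3 - 58*x^2 + 52*x + 36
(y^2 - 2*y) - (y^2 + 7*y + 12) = -9*y - 12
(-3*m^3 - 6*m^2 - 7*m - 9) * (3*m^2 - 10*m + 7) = -9*m^5 + 12*m^4 + 18*m^3 + m^2 + 41*m - 63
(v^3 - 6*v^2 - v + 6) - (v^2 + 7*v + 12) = v^3 - 7*v^2 - 8*v - 6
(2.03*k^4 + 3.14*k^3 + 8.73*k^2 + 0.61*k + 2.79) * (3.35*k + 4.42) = 6.8005*k^5 + 19.4916*k^4 + 43.1243*k^3 + 40.6301*k^2 + 12.0427*k + 12.3318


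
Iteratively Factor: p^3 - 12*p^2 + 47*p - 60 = (p - 3)*(p^2 - 9*p + 20) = (p - 5)*(p - 3)*(p - 4)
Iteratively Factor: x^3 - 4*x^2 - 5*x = (x)*(x^2 - 4*x - 5) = x*(x + 1)*(x - 5)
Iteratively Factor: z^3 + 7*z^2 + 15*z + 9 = (z + 3)*(z^2 + 4*z + 3) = (z + 1)*(z + 3)*(z + 3)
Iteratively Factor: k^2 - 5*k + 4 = (k - 4)*(k - 1)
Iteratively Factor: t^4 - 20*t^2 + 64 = (t - 2)*(t^3 + 2*t^2 - 16*t - 32) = (t - 2)*(t + 4)*(t^2 - 2*t - 8) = (t - 2)*(t + 2)*(t + 4)*(t - 4)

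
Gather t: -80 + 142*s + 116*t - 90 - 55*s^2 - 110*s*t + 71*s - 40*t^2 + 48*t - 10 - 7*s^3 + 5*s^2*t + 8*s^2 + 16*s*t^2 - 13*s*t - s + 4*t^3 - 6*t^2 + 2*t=-7*s^3 - 47*s^2 + 212*s + 4*t^3 + t^2*(16*s - 46) + t*(5*s^2 - 123*s + 166) - 180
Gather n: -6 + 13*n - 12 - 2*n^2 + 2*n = -2*n^2 + 15*n - 18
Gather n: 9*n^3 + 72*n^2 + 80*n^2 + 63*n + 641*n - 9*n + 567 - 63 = 9*n^3 + 152*n^2 + 695*n + 504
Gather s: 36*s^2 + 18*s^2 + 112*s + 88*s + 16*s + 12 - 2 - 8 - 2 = 54*s^2 + 216*s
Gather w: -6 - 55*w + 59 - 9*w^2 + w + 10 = -9*w^2 - 54*w + 63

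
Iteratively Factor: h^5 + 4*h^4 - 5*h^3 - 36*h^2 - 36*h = (h + 2)*(h^4 + 2*h^3 - 9*h^2 - 18*h) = (h + 2)^2*(h^3 - 9*h) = h*(h + 2)^2*(h^2 - 9) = h*(h - 3)*(h + 2)^2*(h + 3)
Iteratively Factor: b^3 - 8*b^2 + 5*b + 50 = (b - 5)*(b^2 - 3*b - 10) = (b - 5)^2*(b + 2)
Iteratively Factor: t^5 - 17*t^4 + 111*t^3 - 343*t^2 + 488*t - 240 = (t - 3)*(t^4 - 14*t^3 + 69*t^2 - 136*t + 80) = (t - 3)*(t - 1)*(t^3 - 13*t^2 + 56*t - 80) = (t - 4)*(t - 3)*(t - 1)*(t^2 - 9*t + 20) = (t - 5)*(t - 4)*(t - 3)*(t - 1)*(t - 4)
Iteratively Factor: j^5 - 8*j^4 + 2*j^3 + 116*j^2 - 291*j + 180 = (j - 3)*(j^4 - 5*j^3 - 13*j^2 + 77*j - 60) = (j - 5)*(j - 3)*(j^3 - 13*j + 12) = (j - 5)*(j - 3)^2*(j^2 + 3*j - 4) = (j - 5)*(j - 3)^2*(j - 1)*(j + 4)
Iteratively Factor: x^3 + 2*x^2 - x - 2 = (x - 1)*(x^2 + 3*x + 2) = (x - 1)*(x + 2)*(x + 1)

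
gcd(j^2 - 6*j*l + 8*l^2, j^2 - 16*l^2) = j - 4*l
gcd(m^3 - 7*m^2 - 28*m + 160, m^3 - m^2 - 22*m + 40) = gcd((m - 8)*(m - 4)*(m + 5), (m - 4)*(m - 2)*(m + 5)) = m^2 + m - 20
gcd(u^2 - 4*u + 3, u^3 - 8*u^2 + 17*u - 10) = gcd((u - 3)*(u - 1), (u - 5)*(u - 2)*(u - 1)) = u - 1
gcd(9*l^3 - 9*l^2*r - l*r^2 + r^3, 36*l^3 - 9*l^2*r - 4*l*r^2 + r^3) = -9*l^2 + r^2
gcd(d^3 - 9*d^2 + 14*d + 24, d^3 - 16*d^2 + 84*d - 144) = d^2 - 10*d + 24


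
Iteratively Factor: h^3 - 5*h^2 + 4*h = (h - 4)*(h^2 - h) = (h - 4)*(h - 1)*(h)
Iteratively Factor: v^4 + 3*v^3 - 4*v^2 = (v)*(v^3 + 3*v^2 - 4*v) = v*(v - 1)*(v^2 + 4*v) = v*(v - 1)*(v + 4)*(v)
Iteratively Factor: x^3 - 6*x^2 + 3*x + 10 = (x - 2)*(x^2 - 4*x - 5) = (x - 2)*(x + 1)*(x - 5)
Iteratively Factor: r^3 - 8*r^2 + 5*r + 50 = (r - 5)*(r^2 - 3*r - 10) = (r - 5)^2*(r + 2)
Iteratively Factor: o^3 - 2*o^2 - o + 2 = (o - 2)*(o^2 - 1) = (o - 2)*(o - 1)*(o + 1)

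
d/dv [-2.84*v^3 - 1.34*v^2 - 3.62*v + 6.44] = -8.52*v^2 - 2.68*v - 3.62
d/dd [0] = 0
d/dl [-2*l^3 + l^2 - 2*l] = -6*l^2 + 2*l - 2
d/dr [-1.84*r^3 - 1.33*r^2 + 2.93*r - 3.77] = -5.52*r^2 - 2.66*r + 2.93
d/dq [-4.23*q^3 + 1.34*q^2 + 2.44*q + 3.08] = -12.69*q^2 + 2.68*q + 2.44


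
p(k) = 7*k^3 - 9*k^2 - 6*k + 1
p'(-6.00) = 858.00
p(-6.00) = -1799.00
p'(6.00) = 642.00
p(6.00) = 1153.00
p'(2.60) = 89.16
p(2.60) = 47.59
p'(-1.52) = 69.88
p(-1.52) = -35.26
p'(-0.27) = 0.39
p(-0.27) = 1.83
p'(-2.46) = 165.36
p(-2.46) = -142.91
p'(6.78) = 837.30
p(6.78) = 1728.26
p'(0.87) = -5.77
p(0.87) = -6.42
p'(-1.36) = 57.32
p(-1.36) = -25.09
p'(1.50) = 14.25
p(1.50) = -4.62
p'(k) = 21*k^2 - 18*k - 6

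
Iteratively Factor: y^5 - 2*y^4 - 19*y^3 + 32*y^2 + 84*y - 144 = (y + 3)*(y^4 - 5*y^3 - 4*y^2 + 44*y - 48) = (y + 3)^2*(y^3 - 8*y^2 + 20*y - 16) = (y - 2)*(y + 3)^2*(y^2 - 6*y + 8) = (y - 4)*(y - 2)*(y + 3)^2*(y - 2)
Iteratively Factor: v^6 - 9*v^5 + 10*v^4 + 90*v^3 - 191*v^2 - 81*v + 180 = (v - 3)*(v^5 - 6*v^4 - 8*v^3 + 66*v^2 + 7*v - 60) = (v - 5)*(v - 3)*(v^4 - v^3 - 13*v^2 + v + 12) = (v - 5)*(v - 3)*(v + 1)*(v^3 - 2*v^2 - 11*v + 12) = (v - 5)*(v - 3)*(v + 1)*(v + 3)*(v^2 - 5*v + 4) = (v - 5)*(v - 3)*(v - 1)*(v + 1)*(v + 3)*(v - 4)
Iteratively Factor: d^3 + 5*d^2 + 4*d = (d + 4)*(d^2 + d) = (d + 1)*(d + 4)*(d)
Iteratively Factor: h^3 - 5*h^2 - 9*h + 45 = (h - 5)*(h^2 - 9) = (h - 5)*(h + 3)*(h - 3)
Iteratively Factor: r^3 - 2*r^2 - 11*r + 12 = (r - 4)*(r^2 + 2*r - 3) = (r - 4)*(r - 1)*(r + 3)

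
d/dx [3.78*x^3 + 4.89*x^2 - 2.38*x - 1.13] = 11.34*x^2 + 9.78*x - 2.38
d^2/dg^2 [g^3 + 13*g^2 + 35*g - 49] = 6*g + 26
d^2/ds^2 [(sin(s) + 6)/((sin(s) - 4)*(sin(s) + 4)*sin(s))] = 2*(-2*sin(s)^4 - 27*sin(s)^3 - 29*sin(s)^2 + 132*sin(s) + 16 - 1056/sin(s) + 1536/sin(s)^3)/((sin(s) - 4)^3*(sin(s) + 4)^3)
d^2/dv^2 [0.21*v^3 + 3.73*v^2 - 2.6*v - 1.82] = 1.26*v + 7.46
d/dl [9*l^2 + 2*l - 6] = 18*l + 2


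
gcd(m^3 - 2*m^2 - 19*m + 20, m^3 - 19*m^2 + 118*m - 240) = m - 5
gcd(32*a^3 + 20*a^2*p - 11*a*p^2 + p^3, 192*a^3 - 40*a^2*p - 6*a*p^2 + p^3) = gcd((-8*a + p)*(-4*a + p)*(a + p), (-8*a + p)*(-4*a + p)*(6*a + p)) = 32*a^2 - 12*a*p + p^2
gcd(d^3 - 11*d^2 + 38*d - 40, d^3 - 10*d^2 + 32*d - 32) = d^2 - 6*d + 8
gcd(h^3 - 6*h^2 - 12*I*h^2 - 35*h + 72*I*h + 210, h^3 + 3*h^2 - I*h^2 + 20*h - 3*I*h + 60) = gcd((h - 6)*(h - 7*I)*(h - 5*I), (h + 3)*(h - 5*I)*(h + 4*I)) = h - 5*I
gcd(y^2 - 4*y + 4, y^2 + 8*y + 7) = 1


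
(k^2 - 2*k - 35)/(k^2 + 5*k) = (k - 7)/k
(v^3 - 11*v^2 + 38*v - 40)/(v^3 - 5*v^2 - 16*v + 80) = (v - 2)/(v + 4)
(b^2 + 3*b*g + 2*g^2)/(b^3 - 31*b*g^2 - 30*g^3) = (b + 2*g)/(b^2 - b*g - 30*g^2)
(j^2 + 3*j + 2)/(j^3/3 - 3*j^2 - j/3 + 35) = 3*(j^2 + 3*j + 2)/(j^3 - 9*j^2 - j + 105)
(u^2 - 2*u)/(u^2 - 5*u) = (u - 2)/(u - 5)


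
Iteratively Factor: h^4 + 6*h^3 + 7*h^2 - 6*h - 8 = (h + 1)*(h^3 + 5*h^2 + 2*h - 8) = (h - 1)*(h + 1)*(h^2 + 6*h + 8) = (h - 1)*(h + 1)*(h + 4)*(h + 2)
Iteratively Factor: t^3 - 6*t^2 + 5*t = (t)*(t^2 - 6*t + 5) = t*(t - 1)*(t - 5)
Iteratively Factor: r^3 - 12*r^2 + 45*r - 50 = (r - 2)*(r^2 - 10*r + 25) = (r - 5)*(r - 2)*(r - 5)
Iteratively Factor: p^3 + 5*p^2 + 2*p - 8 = (p + 2)*(p^2 + 3*p - 4) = (p + 2)*(p + 4)*(p - 1)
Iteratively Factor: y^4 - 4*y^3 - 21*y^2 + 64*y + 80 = (y + 1)*(y^3 - 5*y^2 - 16*y + 80) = (y - 4)*(y + 1)*(y^2 - y - 20) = (y - 5)*(y - 4)*(y + 1)*(y + 4)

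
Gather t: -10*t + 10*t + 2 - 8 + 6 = 0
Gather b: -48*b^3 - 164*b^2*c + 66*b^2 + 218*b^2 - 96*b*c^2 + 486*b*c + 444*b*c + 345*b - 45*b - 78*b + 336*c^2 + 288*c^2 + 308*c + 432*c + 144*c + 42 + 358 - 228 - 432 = -48*b^3 + b^2*(284 - 164*c) + b*(-96*c^2 + 930*c + 222) + 624*c^2 + 884*c - 260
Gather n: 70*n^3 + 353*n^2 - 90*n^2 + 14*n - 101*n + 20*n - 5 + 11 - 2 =70*n^3 + 263*n^2 - 67*n + 4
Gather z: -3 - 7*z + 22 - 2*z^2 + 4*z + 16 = -2*z^2 - 3*z + 35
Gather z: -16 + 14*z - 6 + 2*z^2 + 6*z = 2*z^2 + 20*z - 22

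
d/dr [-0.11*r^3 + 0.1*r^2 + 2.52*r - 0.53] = -0.33*r^2 + 0.2*r + 2.52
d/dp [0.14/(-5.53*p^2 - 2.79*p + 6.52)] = (1.5484*p + 0.3906)/(5.53*p^2 + 2.79*p - 6.52)^2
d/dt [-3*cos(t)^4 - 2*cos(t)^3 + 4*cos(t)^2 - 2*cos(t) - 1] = (cos(t) + 3*cos(2*t) + 3*cos(3*t) + 5)*sin(t)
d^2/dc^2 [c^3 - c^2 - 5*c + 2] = 6*c - 2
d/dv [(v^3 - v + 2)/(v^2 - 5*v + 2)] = (-(2*v - 5)*(v^3 - v + 2) + (3*v^2 - 1)*(v^2 - 5*v + 2))/(v^2 - 5*v + 2)^2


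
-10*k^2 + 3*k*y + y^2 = (-2*k + y)*(5*k + y)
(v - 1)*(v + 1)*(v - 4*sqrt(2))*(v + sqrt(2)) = v^4 - 3*sqrt(2)*v^3 - 9*v^2 + 3*sqrt(2)*v + 8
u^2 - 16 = (u - 4)*(u + 4)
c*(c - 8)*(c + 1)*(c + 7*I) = c^4 - 7*c^3 + 7*I*c^3 - 8*c^2 - 49*I*c^2 - 56*I*c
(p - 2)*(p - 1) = p^2 - 3*p + 2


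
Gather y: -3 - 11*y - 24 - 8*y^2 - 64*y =-8*y^2 - 75*y - 27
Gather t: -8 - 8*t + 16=8 - 8*t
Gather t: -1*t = -t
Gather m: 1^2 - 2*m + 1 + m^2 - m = m^2 - 3*m + 2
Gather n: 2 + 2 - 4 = 0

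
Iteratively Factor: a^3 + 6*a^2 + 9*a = (a)*(a^2 + 6*a + 9) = a*(a + 3)*(a + 3)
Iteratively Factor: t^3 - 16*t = (t - 4)*(t^2 + 4*t) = (t - 4)*(t + 4)*(t)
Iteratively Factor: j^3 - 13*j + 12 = (j - 1)*(j^2 + j - 12) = (j - 1)*(j + 4)*(j - 3)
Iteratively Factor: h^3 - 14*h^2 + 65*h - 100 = (h - 4)*(h^2 - 10*h + 25) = (h - 5)*(h - 4)*(h - 5)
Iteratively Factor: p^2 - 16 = (p + 4)*(p - 4)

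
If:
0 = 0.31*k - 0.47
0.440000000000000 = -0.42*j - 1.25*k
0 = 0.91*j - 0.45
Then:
No Solution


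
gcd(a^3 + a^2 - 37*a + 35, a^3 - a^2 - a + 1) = a - 1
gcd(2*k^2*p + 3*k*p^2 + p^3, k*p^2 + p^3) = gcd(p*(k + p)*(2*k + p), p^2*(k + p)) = k*p + p^2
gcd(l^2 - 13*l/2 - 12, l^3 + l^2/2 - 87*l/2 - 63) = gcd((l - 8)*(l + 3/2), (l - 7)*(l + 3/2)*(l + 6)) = l + 3/2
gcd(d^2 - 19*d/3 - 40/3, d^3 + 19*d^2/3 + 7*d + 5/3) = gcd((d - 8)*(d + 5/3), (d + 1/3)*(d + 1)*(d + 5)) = 1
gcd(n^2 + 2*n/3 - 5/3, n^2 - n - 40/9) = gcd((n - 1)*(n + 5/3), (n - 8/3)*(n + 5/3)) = n + 5/3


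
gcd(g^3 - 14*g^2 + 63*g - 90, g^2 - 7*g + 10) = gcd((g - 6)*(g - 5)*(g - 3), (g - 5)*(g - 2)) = g - 5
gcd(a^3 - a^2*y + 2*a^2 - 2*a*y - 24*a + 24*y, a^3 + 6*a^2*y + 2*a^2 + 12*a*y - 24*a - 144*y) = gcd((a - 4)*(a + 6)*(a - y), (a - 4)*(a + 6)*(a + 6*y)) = a^2 + 2*a - 24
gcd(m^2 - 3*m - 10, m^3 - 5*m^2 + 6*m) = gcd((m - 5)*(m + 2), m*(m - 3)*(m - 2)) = 1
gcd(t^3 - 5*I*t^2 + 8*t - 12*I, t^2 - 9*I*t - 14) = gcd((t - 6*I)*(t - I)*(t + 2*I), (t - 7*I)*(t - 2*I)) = 1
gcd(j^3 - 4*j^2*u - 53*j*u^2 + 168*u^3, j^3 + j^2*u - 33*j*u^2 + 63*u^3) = -j^2 - 4*j*u + 21*u^2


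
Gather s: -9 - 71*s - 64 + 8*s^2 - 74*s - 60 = 8*s^2 - 145*s - 133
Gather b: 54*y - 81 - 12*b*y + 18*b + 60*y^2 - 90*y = b*(18 - 12*y) + 60*y^2 - 36*y - 81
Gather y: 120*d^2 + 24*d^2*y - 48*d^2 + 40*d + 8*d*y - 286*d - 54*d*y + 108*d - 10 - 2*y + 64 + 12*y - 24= 72*d^2 - 138*d + y*(24*d^2 - 46*d + 10) + 30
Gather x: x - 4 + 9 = x + 5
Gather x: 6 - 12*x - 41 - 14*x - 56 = -26*x - 91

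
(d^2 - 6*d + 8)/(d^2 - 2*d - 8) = (d - 2)/(d + 2)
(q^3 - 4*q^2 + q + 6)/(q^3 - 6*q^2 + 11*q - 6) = (q + 1)/(q - 1)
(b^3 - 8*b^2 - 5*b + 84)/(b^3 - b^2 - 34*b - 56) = (b^2 - b - 12)/(b^2 + 6*b + 8)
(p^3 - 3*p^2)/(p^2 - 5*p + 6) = p^2/(p - 2)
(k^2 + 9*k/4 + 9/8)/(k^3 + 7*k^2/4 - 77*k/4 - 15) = (k + 3/2)/(k^2 + k - 20)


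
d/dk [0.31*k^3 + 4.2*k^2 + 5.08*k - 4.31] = 0.93*k^2 + 8.4*k + 5.08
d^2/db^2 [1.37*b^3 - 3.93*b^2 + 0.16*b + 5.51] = 8.22*b - 7.86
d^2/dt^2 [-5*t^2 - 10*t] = -10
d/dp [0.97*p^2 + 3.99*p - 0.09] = 1.94*p + 3.99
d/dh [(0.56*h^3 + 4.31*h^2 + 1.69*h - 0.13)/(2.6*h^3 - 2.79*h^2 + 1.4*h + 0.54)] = (-8.88178419700125e-16*h^5 - 12.7684*h^4 - 7.22*h^3 + 12.6703*h^2 + 3.9294*h + 1.0946)/(6.76*h^6 - 14.508*h^5 + 15.0641*h^4 - 5.004*h^3 - 1.0532*h^2 + 1.512*h + 0.2916)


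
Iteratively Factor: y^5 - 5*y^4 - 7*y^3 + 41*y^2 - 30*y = (y - 2)*(y^4 - 3*y^3 - 13*y^2 + 15*y) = (y - 2)*(y - 1)*(y^3 - 2*y^2 - 15*y) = (y - 5)*(y - 2)*(y - 1)*(y^2 + 3*y) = (y - 5)*(y - 2)*(y - 1)*(y + 3)*(y)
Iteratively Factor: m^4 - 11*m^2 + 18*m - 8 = (m + 4)*(m^3 - 4*m^2 + 5*m - 2) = (m - 1)*(m + 4)*(m^2 - 3*m + 2) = (m - 1)^2*(m + 4)*(m - 2)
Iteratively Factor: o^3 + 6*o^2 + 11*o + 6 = (o + 1)*(o^2 + 5*o + 6) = (o + 1)*(o + 2)*(o + 3)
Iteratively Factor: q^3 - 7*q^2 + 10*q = (q - 2)*(q^2 - 5*q) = (q - 5)*(q - 2)*(q)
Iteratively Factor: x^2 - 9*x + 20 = (x - 4)*(x - 5)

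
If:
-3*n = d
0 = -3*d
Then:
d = 0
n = 0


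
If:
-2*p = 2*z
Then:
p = -z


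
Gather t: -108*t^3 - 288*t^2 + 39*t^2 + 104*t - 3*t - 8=-108*t^3 - 249*t^2 + 101*t - 8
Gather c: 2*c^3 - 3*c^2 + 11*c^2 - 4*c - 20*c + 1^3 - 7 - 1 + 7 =2*c^3 + 8*c^2 - 24*c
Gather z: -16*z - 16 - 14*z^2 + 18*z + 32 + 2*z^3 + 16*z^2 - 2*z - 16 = 2*z^3 + 2*z^2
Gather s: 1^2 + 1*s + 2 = s + 3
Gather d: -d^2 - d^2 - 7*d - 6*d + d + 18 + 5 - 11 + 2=-2*d^2 - 12*d + 14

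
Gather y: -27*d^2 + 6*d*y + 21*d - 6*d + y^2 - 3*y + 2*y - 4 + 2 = -27*d^2 + 15*d + y^2 + y*(6*d - 1) - 2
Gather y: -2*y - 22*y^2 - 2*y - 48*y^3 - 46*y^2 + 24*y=-48*y^3 - 68*y^2 + 20*y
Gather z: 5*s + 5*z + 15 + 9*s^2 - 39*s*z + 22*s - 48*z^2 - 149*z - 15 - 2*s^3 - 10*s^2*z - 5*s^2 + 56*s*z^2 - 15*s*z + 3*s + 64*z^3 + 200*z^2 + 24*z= -2*s^3 + 4*s^2 + 30*s + 64*z^3 + z^2*(56*s + 152) + z*(-10*s^2 - 54*s - 120)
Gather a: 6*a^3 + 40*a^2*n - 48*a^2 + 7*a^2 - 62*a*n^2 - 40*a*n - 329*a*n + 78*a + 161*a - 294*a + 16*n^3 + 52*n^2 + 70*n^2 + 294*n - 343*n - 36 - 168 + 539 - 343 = 6*a^3 + a^2*(40*n - 41) + a*(-62*n^2 - 369*n - 55) + 16*n^3 + 122*n^2 - 49*n - 8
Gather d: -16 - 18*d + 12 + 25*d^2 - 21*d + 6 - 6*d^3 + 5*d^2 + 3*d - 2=-6*d^3 + 30*d^2 - 36*d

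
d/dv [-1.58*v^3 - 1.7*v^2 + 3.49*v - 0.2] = -4.74*v^2 - 3.4*v + 3.49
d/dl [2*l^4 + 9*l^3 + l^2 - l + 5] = 8*l^3 + 27*l^2 + 2*l - 1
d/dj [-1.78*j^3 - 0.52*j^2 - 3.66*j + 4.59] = -5.34*j^2 - 1.04*j - 3.66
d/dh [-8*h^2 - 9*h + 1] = -16*h - 9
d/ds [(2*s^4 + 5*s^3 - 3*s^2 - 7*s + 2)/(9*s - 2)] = (54*s^4 + 74*s^3 - 57*s^2 + 12*s - 4)/(81*s^2 - 36*s + 4)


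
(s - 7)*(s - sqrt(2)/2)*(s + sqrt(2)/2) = s^3 - 7*s^2 - s/2 + 7/2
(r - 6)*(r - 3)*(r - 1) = r^3 - 10*r^2 + 27*r - 18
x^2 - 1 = (x - 1)*(x + 1)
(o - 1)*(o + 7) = o^2 + 6*o - 7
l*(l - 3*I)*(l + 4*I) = l^3 + I*l^2 + 12*l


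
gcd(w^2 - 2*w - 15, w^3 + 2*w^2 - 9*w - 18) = w + 3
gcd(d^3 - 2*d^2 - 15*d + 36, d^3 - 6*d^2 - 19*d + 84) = d^2 + d - 12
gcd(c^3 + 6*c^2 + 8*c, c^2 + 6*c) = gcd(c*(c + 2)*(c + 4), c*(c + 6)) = c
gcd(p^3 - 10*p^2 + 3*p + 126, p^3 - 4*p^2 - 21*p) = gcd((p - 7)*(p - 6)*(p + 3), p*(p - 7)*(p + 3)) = p^2 - 4*p - 21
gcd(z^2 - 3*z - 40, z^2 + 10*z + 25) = z + 5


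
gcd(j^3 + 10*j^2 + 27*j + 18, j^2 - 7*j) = 1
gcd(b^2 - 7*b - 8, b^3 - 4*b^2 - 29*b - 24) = b^2 - 7*b - 8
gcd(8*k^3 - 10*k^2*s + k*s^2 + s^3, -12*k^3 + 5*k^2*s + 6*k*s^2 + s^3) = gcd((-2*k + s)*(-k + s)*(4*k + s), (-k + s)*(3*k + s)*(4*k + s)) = -4*k^2 + 3*k*s + s^2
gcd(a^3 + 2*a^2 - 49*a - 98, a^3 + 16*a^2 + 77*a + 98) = a^2 + 9*a + 14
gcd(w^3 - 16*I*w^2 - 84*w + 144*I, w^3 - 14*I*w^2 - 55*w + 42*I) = w - 6*I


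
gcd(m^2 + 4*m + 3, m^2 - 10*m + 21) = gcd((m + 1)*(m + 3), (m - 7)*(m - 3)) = 1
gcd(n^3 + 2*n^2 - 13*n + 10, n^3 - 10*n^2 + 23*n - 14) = n^2 - 3*n + 2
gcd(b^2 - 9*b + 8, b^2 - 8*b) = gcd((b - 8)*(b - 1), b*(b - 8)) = b - 8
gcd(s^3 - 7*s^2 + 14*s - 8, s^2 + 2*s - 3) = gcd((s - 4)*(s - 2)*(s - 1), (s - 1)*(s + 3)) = s - 1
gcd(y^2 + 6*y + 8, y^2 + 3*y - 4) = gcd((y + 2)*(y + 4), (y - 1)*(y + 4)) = y + 4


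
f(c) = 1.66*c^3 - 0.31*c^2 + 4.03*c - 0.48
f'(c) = 4.98*c^2 - 0.62*c + 4.03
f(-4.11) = -137.53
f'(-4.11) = 90.70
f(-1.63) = -15.06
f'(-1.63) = 18.27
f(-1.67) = -15.81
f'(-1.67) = 18.95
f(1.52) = 10.76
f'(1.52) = 14.59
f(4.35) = 147.82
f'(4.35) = 95.57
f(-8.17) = -959.36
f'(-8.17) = 341.50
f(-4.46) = -171.89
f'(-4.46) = 105.86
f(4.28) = 141.24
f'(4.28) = 92.60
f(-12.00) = -2961.96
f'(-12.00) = 728.59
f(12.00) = 2871.72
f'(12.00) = 713.71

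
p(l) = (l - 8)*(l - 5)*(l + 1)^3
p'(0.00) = 107.00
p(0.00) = 40.00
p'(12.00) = 38363.00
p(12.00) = 61516.00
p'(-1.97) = 211.61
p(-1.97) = -63.42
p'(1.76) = 262.72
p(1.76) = 425.07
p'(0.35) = 164.23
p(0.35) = 87.52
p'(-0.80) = 6.01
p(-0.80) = 0.41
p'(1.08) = 254.53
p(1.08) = 244.11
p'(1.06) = 252.99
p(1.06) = 239.03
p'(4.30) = -436.80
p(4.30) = 385.59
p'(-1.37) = 25.31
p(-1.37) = -3.02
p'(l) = 3*(l - 8)*(l - 5)*(l + 1)^2 + (l - 8)*(l + 1)^3 + (l - 5)*(l + 1)^3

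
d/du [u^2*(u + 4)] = u*(3*u + 8)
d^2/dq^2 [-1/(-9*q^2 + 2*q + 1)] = 2*(81*q^2 - 18*q - 4*(9*q - 1)^2 - 9)/(-9*q^2 + 2*q + 1)^3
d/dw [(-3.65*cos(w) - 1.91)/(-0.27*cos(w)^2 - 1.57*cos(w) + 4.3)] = (0.9855*cos(w)^2 + 1.0314*cos(w) + 18.6937)*sin(w)/(0.0729*cos(w)^4 + 0.8478*cos(w)^3 + 0.1429*cos(w)^2 - 13.502*cos(w) + 18.49)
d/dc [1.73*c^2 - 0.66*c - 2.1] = 3.46*c - 0.66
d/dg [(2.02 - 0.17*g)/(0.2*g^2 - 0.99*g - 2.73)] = (0.034*g^2 - 0.808*g + 2.4639)/(0.04*g^4 - 0.396*g^3 - 0.1119*g^2 + 5.4054*g + 7.4529)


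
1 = 1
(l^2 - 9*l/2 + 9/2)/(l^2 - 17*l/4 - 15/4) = 2*(-2*l^2 + 9*l - 9)/(-4*l^2 + 17*l + 15)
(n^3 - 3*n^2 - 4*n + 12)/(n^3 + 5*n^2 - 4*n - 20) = (n - 3)/(n + 5)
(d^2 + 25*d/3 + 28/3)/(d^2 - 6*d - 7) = (3*d^2 + 25*d + 28)/(3*(d^2 - 6*d - 7))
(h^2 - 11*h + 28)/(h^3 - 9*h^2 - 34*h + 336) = (h - 4)/(h^2 - 2*h - 48)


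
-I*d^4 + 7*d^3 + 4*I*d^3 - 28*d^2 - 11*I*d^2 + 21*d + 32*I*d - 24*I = (d - 3)*(d - I)*(d + 8*I)*(-I*d + I)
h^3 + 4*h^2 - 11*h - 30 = (h - 3)*(h + 2)*(h + 5)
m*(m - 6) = m^2 - 6*m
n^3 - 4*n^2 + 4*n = n*(n - 2)^2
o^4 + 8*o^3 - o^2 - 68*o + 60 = (o - 2)*(o - 1)*(o + 5)*(o + 6)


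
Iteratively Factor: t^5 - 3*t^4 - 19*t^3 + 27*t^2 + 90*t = (t - 5)*(t^4 + 2*t^3 - 9*t^2 - 18*t) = t*(t - 5)*(t^3 + 2*t^2 - 9*t - 18) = t*(t - 5)*(t + 2)*(t^2 - 9) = t*(t - 5)*(t - 3)*(t + 2)*(t + 3)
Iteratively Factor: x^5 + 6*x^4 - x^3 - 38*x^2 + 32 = (x - 2)*(x^4 + 8*x^3 + 15*x^2 - 8*x - 16) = (x - 2)*(x + 4)*(x^3 + 4*x^2 - x - 4) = (x - 2)*(x - 1)*(x + 4)*(x^2 + 5*x + 4) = (x - 2)*(x - 1)*(x + 1)*(x + 4)*(x + 4)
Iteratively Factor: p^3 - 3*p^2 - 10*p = (p - 5)*(p^2 + 2*p) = (p - 5)*(p + 2)*(p)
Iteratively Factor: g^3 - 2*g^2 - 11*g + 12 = (g + 3)*(g^2 - 5*g + 4) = (g - 1)*(g + 3)*(g - 4)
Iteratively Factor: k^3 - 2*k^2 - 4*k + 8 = (k + 2)*(k^2 - 4*k + 4) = (k - 2)*(k + 2)*(k - 2)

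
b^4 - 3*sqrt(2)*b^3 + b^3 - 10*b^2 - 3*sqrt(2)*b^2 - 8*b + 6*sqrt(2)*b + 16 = (b - 1)*(b + 2)*(b - 4*sqrt(2))*(b + sqrt(2))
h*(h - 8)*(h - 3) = h^3 - 11*h^2 + 24*h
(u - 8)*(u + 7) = u^2 - u - 56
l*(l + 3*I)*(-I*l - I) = -I*l^3 + 3*l^2 - I*l^2 + 3*l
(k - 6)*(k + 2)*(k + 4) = k^3 - 28*k - 48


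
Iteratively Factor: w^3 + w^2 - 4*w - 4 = (w - 2)*(w^2 + 3*w + 2) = (w - 2)*(w + 2)*(w + 1)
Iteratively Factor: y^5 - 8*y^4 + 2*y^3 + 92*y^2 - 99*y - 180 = (y - 4)*(y^4 - 4*y^3 - 14*y^2 + 36*y + 45) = (y - 5)*(y - 4)*(y^3 + y^2 - 9*y - 9) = (y - 5)*(y - 4)*(y - 3)*(y^2 + 4*y + 3) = (y - 5)*(y - 4)*(y - 3)*(y + 1)*(y + 3)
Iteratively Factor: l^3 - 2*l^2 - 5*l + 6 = (l + 2)*(l^2 - 4*l + 3) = (l - 3)*(l + 2)*(l - 1)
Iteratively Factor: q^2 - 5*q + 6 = (q - 3)*(q - 2)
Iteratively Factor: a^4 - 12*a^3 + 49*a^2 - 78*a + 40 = (a - 5)*(a^3 - 7*a^2 + 14*a - 8) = (a - 5)*(a - 1)*(a^2 - 6*a + 8) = (a - 5)*(a - 4)*(a - 1)*(a - 2)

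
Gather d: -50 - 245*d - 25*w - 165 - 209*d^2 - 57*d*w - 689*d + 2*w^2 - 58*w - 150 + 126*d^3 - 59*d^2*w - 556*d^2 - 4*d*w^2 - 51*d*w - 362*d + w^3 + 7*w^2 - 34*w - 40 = 126*d^3 + d^2*(-59*w - 765) + d*(-4*w^2 - 108*w - 1296) + w^3 + 9*w^2 - 117*w - 405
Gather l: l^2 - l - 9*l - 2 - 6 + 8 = l^2 - 10*l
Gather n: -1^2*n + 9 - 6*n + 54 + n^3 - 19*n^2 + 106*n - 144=n^3 - 19*n^2 + 99*n - 81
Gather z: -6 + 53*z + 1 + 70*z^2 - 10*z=70*z^2 + 43*z - 5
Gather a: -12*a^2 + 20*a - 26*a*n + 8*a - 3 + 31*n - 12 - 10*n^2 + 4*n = -12*a^2 + a*(28 - 26*n) - 10*n^2 + 35*n - 15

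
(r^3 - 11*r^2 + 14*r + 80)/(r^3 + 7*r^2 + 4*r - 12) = (r^2 - 13*r + 40)/(r^2 + 5*r - 6)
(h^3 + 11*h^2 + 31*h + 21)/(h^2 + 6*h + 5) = (h^2 + 10*h + 21)/(h + 5)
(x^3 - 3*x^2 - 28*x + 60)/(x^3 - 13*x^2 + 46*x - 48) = (x^2 - x - 30)/(x^2 - 11*x + 24)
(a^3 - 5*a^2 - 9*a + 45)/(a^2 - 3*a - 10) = (a^2 - 9)/(a + 2)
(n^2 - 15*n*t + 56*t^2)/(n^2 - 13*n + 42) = (n^2 - 15*n*t + 56*t^2)/(n^2 - 13*n + 42)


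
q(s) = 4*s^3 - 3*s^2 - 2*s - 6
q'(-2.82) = 110.35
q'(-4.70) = 291.28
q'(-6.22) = 499.58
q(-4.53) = -430.34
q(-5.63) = -803.64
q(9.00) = 2649.00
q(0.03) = -6.06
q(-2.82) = -113.92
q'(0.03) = -2.17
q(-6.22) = -1072.19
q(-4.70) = -478.16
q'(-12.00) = 1798.00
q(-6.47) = -1202.00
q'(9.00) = 916.00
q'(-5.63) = 412.14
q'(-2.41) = 82.16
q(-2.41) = -74.59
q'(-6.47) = 539.15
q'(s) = 12*s^2 - 6*s - 2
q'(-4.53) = 271.43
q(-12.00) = -7326.00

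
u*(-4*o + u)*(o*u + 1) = -4*o^2*u^2 + o*u^3 - 4*o*u + u^2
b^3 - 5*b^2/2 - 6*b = b*(b - 4)*(b + 3/2)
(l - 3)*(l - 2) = l^2 - 5*l + 6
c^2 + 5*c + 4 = (c + 1)*(c + 4)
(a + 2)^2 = a^2 + 4*a + 4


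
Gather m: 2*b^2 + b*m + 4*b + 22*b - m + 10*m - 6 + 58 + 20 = 2*b^2 + 26*b + m*(b + 9) + 72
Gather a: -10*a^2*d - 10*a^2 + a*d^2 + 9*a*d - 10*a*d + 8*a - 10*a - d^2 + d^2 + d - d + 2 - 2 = a^2*(-10*d - 10) + a*(d^2 - d - 2)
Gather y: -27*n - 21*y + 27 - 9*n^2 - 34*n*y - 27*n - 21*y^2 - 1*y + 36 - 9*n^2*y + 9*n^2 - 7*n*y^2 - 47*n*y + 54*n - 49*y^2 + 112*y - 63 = y^2*(-7*n - 70) + y*(-9*n^2 - 81*n + 90)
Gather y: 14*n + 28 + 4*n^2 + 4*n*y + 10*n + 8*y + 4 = 4*n^2 + 24*n + y*(4*n + 8) + 32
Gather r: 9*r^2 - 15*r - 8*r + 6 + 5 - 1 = 9*r^2 - 23*r + 10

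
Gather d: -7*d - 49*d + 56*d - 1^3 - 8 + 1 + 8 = 0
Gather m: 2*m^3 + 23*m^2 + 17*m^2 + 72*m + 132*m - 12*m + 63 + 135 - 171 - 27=2*m^3 + 40*m^2 + 192*m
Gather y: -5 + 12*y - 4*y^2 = -4*y^2 + 12*y - 5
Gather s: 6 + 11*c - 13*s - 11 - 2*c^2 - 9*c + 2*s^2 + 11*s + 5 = -2*c^2 + 2*c + 2*s^2 - 2*s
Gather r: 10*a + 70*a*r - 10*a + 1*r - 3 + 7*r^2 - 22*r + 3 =7*r^2 + r*(70*a - 21)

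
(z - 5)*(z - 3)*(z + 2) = z^3 - 6*z^2 - z + 30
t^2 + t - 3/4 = (t - 1/2)*(t + 3/2)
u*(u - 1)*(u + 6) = u^3 + 5*u^2 - 6*u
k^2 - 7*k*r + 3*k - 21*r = (k + 3)*(k - 7*r)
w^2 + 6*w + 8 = (w + 2)*(w + 4)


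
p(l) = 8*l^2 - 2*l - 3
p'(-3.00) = -50.00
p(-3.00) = 75.00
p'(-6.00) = -98.00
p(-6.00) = 297.00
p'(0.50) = 6.00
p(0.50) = -2.00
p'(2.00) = 30.00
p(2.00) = 25.00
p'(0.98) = 13.68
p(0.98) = 2.72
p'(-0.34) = -7.44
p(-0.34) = -1.40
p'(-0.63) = -12.08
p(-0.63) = 1.44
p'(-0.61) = -11.76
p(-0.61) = 1.20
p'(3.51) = 54.16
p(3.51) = 88.54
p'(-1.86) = -31.76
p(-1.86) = 28.40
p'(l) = 16*l - 2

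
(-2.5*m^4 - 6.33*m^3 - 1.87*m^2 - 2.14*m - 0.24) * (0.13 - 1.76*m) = 4.4*m^5 + 10.8158*m^4 + 2.4683*m^3 + 3.5233*m^2 + 0.1442*m - 0.0312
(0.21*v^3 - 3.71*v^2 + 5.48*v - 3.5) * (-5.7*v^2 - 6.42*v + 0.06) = -1.197*v^5 + 19.7988*v^4 - 7.4052*v^3 - 15.4542*v^2 + 22.7988*v - 0.21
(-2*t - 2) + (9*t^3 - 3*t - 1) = 9*t^3 - 5*t - 3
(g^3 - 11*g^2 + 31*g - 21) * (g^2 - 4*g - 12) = g^5 - 15*g^4 + 63*g^3 - 13*g^2 - 288*g + 252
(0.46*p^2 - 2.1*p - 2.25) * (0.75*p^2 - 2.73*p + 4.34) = 0.345*p^4 - 2.8308*p^3 + 6.0419*p^2 - 2.9715*p - 9.765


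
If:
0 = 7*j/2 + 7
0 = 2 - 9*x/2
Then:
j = -2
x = 4/9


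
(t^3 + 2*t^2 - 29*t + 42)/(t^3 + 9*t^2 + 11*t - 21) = (t^2 - 5*t + 6)/(t^2 + 2*t - 3)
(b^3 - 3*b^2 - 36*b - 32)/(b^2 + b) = b - 4 - 32/b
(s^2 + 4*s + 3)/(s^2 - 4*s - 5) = (s + 3)/(s - 5)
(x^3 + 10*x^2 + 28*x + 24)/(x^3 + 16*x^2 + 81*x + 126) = (x^2 + 4*x + 4)/(x^2 + 10*x + 21)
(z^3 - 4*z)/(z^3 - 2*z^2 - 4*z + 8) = z/(z - 2)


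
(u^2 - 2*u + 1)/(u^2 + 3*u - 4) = (u - 1)/(u + 4)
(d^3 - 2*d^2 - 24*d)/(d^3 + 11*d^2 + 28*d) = (d - 6)/(d + 7)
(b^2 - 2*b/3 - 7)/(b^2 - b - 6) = (b + 7/3)/(b + 2)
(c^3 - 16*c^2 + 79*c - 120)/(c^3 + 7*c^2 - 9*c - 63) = (c^2 - 13*c + 40)/(c^2 + 10*c + 21)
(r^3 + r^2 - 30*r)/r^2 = r + 1 - 30/r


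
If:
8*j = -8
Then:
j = -1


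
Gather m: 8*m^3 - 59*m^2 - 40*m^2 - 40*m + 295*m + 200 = 8*m^3 - 99*m^2 + 255*m + 200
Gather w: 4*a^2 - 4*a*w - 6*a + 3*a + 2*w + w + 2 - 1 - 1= 4*a^2 - 3*a + w*(3 - 4*a)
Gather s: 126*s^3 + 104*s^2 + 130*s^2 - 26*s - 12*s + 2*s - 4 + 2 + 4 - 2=126*s^3 + 234*s^2 - 36*s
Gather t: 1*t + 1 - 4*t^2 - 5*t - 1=-4*t^2 - 4*t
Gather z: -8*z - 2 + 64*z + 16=56*z + 14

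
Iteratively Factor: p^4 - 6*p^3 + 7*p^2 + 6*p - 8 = (p - 2)*(p^3 - 4*p^2 - p + 4) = (p - 2)*(p + 1)*(p^2 - 5*p + 4) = (p - 2)*(p - 1)*(p + 1)*(p - 4)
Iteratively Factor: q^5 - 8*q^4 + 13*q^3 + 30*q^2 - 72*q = (q)*(q^4 - 8*q^3 + 13*q^2 + 30*q - 72) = q*(q - 3)*(q^3 - 5*q^2 - 2*q + 24) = q*(q - 3)*(q + 2)*(q^2 - 7*q + 12) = q*(q - 3)^2*(q + 2)*(q - 4)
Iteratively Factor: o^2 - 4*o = (o - 4)*(o)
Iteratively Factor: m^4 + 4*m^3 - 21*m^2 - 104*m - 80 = (m + 1)*(m^3 + 3*m^2 - 24*m - 80) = (m + 1)*(m + 4)*(m^2 - m - 20) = (m + 1)*(m + 4)^2*(m - 5)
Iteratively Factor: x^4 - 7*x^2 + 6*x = (x - 2)*(x^3 + 2*x^2 - 3*x) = (x - 2)*(x + 3)*(x^2 - x) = x*(x - 2)*(x + 3)*(x - 1)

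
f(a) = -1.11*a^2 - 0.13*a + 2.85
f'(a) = -2.22*a - 0.13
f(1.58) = -0.13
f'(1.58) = -3.64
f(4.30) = -18.23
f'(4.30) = -9.68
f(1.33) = 0.71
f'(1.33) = -3.08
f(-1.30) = 1.14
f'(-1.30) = 2.76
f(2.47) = -4.24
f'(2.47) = -5.61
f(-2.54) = -3.98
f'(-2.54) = 5.51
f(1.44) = 0.36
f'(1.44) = -3.33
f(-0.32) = 2.78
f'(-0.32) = 0.58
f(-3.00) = -6.75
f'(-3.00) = 6.53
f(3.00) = -7.53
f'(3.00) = -6.79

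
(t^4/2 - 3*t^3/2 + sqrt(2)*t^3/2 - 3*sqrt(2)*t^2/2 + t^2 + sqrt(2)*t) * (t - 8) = t^5/2 - 11*t^4/2 + sqrt(2)*t^4/2 - 11*sqrt(2)*t^3/2 + 13*t^3 - 8*t^2 + 13*sqrt(2)*t^2 - 8*sqrt(2)*t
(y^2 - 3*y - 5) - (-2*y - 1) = y^2 - y - 4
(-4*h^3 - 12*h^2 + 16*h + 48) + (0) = -4*h^3 - 12*h^2 + 16*h + 48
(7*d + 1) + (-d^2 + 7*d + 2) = -d^2 + 14*d + 3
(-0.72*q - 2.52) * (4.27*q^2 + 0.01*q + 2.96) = -3.0744*q^3 - 10.7676*q^2 - 2.1564*q - 7.4592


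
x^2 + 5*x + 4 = (x + 1)*(x + 4)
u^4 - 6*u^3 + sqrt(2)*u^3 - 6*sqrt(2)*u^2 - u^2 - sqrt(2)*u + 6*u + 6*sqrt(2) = (u - 6)*(u - 1)*(u + 1)*(u + sqrt(2))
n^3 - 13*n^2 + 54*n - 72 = (n - 6)*(n - 4)*(n - 3)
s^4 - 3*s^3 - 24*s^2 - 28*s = s*(s - 7)*(s + 2)^2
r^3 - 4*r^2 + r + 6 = (r - 3)*(r - 2)*(r + 1)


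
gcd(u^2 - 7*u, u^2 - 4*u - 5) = 1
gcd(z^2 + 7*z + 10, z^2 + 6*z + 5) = z + 5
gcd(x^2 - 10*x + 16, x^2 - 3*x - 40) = x - 8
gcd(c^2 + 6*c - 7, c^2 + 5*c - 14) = c + 7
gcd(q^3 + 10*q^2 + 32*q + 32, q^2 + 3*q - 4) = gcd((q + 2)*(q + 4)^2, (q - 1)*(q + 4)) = q + 4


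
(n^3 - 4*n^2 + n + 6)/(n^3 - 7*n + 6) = (n^2 - 2*n - 3)/(n^2 + 2*n - 3)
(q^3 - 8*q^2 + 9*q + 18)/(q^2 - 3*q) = q - 5 - 6/q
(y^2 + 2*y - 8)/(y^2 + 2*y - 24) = (y^2 + 2*y - 8)/(y^2 + 2*y - 24)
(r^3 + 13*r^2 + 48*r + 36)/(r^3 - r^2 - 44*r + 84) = (r^3 + 13*r^2 + 48*r + 36)/(r^3 - r^2 - 44*r + 84)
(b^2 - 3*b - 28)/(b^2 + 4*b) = (b - 7)/b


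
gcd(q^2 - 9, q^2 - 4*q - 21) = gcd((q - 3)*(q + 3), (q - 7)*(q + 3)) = q + 3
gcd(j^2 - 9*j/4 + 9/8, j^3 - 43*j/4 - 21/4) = 1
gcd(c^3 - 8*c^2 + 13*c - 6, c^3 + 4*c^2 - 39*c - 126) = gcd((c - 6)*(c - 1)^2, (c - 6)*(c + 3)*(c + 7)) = c - 6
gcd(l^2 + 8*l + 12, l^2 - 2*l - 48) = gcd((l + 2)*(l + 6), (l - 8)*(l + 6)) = l + 6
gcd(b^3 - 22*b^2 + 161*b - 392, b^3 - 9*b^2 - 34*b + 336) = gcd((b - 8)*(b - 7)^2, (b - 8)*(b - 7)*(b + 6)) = b^2 - 15*b + 56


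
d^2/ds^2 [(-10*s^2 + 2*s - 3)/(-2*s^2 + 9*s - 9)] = 2*(172*s^3 - 504*s^2 - 54*s + 837)/(8*s^6 - 108*s^5 + 594*s^4 - 1701*s^3 + 2673*s^2 - 2187*s + 729)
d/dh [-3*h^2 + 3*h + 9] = 3 - 6*h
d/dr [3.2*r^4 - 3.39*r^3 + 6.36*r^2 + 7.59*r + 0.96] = 12.8*r^3 - 10.17*r^2 + 12.72*r + 7.59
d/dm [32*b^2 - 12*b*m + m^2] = -12*b + 2*m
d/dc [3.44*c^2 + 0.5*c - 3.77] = 6.88*c + 0.5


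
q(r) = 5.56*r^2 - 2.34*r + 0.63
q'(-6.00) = -69.06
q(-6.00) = 214.83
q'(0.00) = -2.34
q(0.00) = 0.63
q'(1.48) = 14.12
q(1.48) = 9.35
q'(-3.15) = -37.37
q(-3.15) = 63.17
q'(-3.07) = -36.48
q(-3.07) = 60.22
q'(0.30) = 1.00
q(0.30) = 0.43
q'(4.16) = 43.92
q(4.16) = 87.11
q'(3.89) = 40.92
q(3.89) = 75.66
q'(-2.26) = -27.47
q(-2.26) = 34.32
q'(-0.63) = -9.35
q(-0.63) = 4.31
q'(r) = 11.12*r - 2.34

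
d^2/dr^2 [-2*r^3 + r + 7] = -12*r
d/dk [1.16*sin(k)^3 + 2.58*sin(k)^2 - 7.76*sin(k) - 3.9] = (3.48*sin(k)^2 + 5.16*sin(k) - 7.76)*cos(k)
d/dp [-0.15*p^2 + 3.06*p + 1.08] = 3.06 - 0.3*p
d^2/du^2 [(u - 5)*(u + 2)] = 2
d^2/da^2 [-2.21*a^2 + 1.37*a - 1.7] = -4.42000000000000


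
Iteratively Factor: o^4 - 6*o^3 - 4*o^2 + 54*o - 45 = (o + 3)*(o^3 - 9*o^2 + 23*o - 15) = (o - 5)*(o + 3)*(o^2 - 4*o + 3) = (o - 5)*(o - 1)*(o + 3)*(o - 3)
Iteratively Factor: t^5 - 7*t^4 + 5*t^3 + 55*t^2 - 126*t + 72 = (t - 4)*(t^4 - 3*t^3 - 7*t^2 + 27*t - 18) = (t - 4)*(t - 1)*(t^3 - 2*t^2 - 9*t + 18) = (t - 4)*(t - 2)*(t - 1)*(t^2 - 9) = (t - 4)*(t - 3)*(t - 2)*(t - 1)*(t + 3)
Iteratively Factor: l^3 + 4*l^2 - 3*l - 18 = (l + 3)*(l^2 + l - 6) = (l - 2)*(l + 3)*(l + 3)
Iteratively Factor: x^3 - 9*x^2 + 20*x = (x - 5)*(x^2 - 4*x) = x*(x - 5)*(x - 4)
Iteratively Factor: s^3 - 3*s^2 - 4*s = (s - 4)*(s^2 + s) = (s - 4)*(s + 1)*(s)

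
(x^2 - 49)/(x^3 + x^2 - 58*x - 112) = (x - 7)/(x^2 - 6*x - 16)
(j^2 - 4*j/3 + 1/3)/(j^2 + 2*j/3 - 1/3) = (j - 1)/(j + 1)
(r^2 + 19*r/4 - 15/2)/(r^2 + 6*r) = (r - 5/4)/r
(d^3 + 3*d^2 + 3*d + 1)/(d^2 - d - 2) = (d^2 + 2*d + 1)/(d - 2)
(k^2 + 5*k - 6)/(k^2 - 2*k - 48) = (k - 1)/(k - 8)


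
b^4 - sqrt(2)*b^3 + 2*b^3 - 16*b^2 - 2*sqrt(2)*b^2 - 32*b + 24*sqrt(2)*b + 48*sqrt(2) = (b + 2)*(b - 2*sqrt(2))^2*(b + 3*sqrt(2))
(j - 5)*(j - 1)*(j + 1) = j^3 - 5*j^2 - j + 5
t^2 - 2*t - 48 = (t - 8)*(t + 6)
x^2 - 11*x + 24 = (x - 8)*(x - 3)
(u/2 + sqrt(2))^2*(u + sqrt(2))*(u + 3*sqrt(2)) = u^4/4 + 2*sqrt(2)*u^3 + 23*u^2/2 + 14*sqrt(2)*u + 12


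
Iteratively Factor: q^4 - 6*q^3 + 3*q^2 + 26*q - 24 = (q - 3)*(q^3 - 3*q^2 - 6*q + 8) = (q - 3)*(q - 1)*(q^2 - 2*q - 8) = (q - 4)*(q - 3)*(q - 1)*(q + 2)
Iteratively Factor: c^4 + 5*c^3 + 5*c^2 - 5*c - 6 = (c + 1)*(c^3 + 4*c^2 + c - 6) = (c - 1)*(c + 1)*(c^2 + 5*c + 6) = (c - 1)*(c + 1)*(c + 3)*(c + 2)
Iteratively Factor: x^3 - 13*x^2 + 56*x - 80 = (x - 4)*(x^2 - 9*x + 20) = (x - 5)*(x - 4)*(x - 4)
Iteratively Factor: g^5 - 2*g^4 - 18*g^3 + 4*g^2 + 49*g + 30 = (g + 3)*(g^4 - 5*g^3 - 3*g^2 + 13*g + 10) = (g + 1)*(g + 3)*(g^3 - 6*g^2 + 3*g + 10) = (g - 2)*(g + 1)*(g + 3)*(g^2 - 4*g - 5) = (g - 2)*(g + 1)^2*(g + 3)*(g - 5)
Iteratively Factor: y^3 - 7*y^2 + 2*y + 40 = (y + 2)*(y^2 - 9*y + 20) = (y - 4)*(y + 2)*(y - 5)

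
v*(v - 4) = v^2 - 4*v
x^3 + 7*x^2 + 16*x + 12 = (x + 2)^2*(x + 3)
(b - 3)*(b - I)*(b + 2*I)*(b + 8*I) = b^4 - 3*b^3 + 9*I*b^3 - 6*b^2 - 27*I*b^2 + 18*b + 16*I*b - 48*I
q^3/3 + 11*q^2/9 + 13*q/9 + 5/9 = (q/3 + 1/3)*(q + 1)*(q + 5/3)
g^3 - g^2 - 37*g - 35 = (g - 7)*(g + 1)*(g + 5)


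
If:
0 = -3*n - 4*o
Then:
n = -4*o/3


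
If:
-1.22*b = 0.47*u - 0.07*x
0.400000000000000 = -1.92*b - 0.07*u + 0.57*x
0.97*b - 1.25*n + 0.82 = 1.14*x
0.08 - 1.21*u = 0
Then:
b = 0.02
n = -0.03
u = 0.07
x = 0.77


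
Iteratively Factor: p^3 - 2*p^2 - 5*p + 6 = (p + 2)*(p^2 - 4*p + 3) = (p - 1)*(p + 2)*(p - 3)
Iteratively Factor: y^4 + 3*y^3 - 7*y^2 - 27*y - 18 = (y + 2)*(y^3 + y^2 - 9*y - 9) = (y + 1)*(y + 2)*(y^2 - 9) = (y + 1)*(y + 2)*(y + 3)*(y - 3)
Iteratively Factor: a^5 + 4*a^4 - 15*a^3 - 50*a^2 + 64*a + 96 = (a + 1)*(a^4 + 3*a^3 - 18*a^2 - 32*a + 96) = (a - 3)*(a + 1)*(a^3 + 6*a^2 - 32) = (a - 3)*(a - 2)*(a + 1)*(a^2 + 8*a + 16) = (a - 3)*(a - 2)*(a + 1)*(a + 4)*(a + 4)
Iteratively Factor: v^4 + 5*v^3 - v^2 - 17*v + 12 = (v - 1)*(v^3 + 6*v^2 + 5*v - 12) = (v - 1)^2*(v^2 + 7*v + 12) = (v - 1)^2*(v + 3)*(v + 4)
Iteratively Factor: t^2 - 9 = (t + 3)*(t - 3)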